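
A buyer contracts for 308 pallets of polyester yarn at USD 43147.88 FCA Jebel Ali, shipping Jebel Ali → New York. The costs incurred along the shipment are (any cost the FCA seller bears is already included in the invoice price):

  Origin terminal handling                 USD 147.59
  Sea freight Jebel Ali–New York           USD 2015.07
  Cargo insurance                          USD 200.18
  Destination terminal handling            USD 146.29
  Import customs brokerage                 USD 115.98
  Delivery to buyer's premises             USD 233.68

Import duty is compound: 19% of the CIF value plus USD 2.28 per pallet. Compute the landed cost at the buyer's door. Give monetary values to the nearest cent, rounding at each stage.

FCA: the seller delivers export-cleared goods to the carrier; the buyer bears costs from that point.
CIF value = FCA price + origin terminal + freight + insurance = 43147.88 + 147.59 + 2015.07 + 200.18 = 45510.72
Ad valorem component: 45510.72 × 19% = 8647.04
Specific component: 308 × 2.28 = 702.24
Import duty = 8647.04 + 702.24 = 9349.28
Buyer bears: origin terminal 147.59 + freight 2015.07 + insurance 200.18 + destination terminal 146.29 + brokerage 115.98 + delivery 233.68 + duty 9349.28 = 12208.07
Landed cost = invoice 43147.88 + 12208.07 = 55355.95

Total landed cost: USD 55355.95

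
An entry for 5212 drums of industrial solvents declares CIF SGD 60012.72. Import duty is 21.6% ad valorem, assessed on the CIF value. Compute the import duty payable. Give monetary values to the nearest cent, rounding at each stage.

Import duty: SGD 12962.75

Import duty = 60012.72 × 21.6% = 12962.75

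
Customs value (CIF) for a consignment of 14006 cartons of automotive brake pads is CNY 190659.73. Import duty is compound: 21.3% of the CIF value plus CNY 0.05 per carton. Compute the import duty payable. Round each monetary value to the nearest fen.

Import duty: CNY 41310.82

Ad valorem component: 190659.73 × 21.3% = 40610.52
Specific component: 14006 × 0.05 = 700.30
Import duty = 40610.52 + 700.30 = 41310.82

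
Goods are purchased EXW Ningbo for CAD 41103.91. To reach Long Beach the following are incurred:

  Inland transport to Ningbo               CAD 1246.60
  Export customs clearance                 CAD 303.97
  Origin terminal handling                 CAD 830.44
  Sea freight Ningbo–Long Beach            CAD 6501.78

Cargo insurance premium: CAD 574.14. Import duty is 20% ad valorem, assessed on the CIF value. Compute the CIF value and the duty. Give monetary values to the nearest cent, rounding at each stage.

CIF value: CAD 50560.84; import duty: CAD 10112.17

CIF = EXW price + pre-shipment costs + freight + insurance
CIF = 41103.91 + 1246.60 + 303.97 + 830.44 + 6501.78 + 574.14 = 50560.84
Import duty = 50560.84 × 20% = 10112.17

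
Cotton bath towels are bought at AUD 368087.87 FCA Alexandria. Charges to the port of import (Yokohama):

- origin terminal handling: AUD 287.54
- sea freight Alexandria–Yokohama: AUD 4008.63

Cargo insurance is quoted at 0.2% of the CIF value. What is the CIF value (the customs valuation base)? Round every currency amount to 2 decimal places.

Let C be the CIF value. C = FCA price + pre-shipment costs + freight + 0.2% × C
C − 0.2% × C = 368087.87 + 287.54 + 4008.63
0.998 × C = 372384.04
C = 372384.04 / 0.998 = 373130.30
Insurance premium = 0.2% × 373130.30 = 746.26

CIF value: AUD 373130.30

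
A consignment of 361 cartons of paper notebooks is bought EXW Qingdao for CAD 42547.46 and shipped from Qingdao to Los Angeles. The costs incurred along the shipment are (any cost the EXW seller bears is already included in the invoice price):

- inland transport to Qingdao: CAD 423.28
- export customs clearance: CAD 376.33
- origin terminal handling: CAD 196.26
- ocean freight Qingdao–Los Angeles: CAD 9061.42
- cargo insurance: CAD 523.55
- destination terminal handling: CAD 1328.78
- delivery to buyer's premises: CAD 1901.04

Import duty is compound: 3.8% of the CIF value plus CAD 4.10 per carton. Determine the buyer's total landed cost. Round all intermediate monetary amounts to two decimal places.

EXW: the seller makes goods available at their premises; the buyer bears all onward costs.
CIF value = EXW price + inland to port + export clearance + origin terminal + freight + insurance = 42547.46 + 423.28 + 376.33 + 196.26 + 9061.42 + 523.55 = 53128.30
Ad valorem component: 53128.30 × 3.8% = 2018.88
Specific component: 361 × 4.10 = 1480.10
Import duty = 2018.88 + 1480.10 = 3498.98
Buyer bears: inland to port 423.28 + export clearance 376.33 + origin terminal 196.26 + freight 9061.42 + insurance 523.55 + destination terminal 1328.78 + delivery 1901.04 + duty 3498.98 = 17309.64
Landed cost = invoice 42547.46 + 17309.64 = 59857.10

Total landed cost: CAD 59857.10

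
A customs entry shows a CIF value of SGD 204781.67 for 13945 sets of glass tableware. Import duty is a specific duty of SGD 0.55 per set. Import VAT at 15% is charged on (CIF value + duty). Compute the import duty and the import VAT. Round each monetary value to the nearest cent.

Import duty = 13945 × 0.55 = 7669.75
VAT base = CIF + duty = 204781.67 + 7669.75 = 212451.42
Import VAT = 212451.42 × 15% = 31867.71

Import duty: SGD 7669.75; import VAT: SGD 31867.71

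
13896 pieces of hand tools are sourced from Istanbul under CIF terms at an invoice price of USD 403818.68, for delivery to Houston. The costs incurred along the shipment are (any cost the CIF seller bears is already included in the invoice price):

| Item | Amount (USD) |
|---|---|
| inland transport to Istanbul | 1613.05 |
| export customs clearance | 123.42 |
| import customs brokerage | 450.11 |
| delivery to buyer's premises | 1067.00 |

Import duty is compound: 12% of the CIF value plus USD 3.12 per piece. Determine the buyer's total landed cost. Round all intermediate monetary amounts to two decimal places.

Total landed cost: USD 497149.55

CIF: the seller pays costs through ocean freight and marine insurance to the destination port.
Already in the invoice (seller's account under CIF): inland to port, export clearance — exclude.
The CIF price already equals the CIF value: 403818.68
Ad valorem component: 403818.68 × 12% = 48458.24
Specific component: 13896 × 3.12 = 43355.52
Import duty = 48458.24 + 43355.52 = 91813.76
Buyer bears: brokerage 450.11 + delivery 1067.00 + duty 91813.76 = 93330.87
Landed cost = invoice 403818.68 + 93330.87 = 497149.55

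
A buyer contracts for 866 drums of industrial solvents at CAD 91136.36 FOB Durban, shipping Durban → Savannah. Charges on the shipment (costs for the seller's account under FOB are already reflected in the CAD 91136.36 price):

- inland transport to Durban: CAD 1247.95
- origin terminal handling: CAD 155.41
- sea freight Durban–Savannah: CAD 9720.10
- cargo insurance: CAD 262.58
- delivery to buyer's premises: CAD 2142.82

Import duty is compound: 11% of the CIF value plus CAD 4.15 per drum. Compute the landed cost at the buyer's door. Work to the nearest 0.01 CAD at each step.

FOB: the seller bears costs until goods are on board at the origin port; the buyer bears freight, insurance and all costs thereafter.
Already in the invoice (seller's account under FOB): inland to port, origin terminal — exclude.
CIF value = FOB price + freight + insurance = 91136.36 + 9720.10 + 262.58 = 101119.04
Ad valorem component: 101119.04 × 11% = 11123.09
Specific component: 866 × 4.15 = 3593.90
Import duty = 11123.09 + 3593.90 = 14716.99
Buyer bears: freight 9720.10 + insurance 262.58 + delivery 2142.82 + duty 14716.99 = 26842.49
Landed cost = invoice 91136.36 + 26842.49 = 117978.85

Total landed cost: CAD 117978.85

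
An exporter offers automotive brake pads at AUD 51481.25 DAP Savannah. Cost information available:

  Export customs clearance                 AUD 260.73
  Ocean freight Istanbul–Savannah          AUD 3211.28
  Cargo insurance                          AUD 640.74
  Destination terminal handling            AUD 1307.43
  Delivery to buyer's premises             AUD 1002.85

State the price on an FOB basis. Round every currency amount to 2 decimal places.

FOB price: AUD 45318.95

Not relevant to the conversion: export clearance — on the seller under both DAP and FOB; already in the DAP price and stays in the FOB price.
From DAP to FOB, the seller no longer bears: freight, insurance, destination terminal, delivery.
FOB price = 51481.25 − 3211.28 − 640.74 − 1307.43 − 1002.85 = 45318.95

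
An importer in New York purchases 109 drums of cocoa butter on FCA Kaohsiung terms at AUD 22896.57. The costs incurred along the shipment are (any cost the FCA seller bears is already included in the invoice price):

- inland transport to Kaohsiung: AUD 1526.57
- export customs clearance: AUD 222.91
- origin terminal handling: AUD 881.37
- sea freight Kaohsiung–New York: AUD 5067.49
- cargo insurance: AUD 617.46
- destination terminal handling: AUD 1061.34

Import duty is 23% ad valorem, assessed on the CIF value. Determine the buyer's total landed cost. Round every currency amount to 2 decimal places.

Total landed cost: AUD 37300.69

FCA: the seller delivers export-cleared goods to the carrier; the buyer bears costs from that point.
Already in the invoice (seller's account under FCA): inland to port, export clearance — exclude.
CIF value = FCA price + origin terminal + freight + insurance = 22896.57 + 881.37 + 5067.49 + 617.46 = 29462.89
Import duty = 29462.89 × 23% = 6776.46
Buyer bears: origin terminal 881.37 + freight 5067.49 + insurance 617.46 + destination terminal 1061.34 + duty 6776.46 = 14404.12
Landed cost = invoice 22896.57 + 14404.12 = 37300.69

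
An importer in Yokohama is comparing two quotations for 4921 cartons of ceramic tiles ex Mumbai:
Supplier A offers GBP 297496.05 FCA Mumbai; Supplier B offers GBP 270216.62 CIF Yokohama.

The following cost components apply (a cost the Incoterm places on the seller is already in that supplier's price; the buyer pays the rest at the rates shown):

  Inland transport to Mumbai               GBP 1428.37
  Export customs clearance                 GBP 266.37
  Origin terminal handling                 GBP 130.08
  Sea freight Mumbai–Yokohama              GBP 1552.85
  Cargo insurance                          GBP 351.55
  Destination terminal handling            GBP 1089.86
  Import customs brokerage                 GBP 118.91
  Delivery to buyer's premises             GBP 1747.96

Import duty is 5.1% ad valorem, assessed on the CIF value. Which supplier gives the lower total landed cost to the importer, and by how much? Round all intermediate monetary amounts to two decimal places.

Supplier A (FCA):
CIF value = FCA price + origin terminal + freight + insurance = 297496.05 + 130.08 + 1552.85 + 351.55 = 299530.53
Import duty = 299530.53 × 5.1% = 15276.06
Buyer bears (A): 130.08 + 1552.85 + 351.55 + 1089.86 + 118.91 + 1747.96 = 4991.21
Landed cost (A) = invoice 297496.05 + 4991.21 + duty 15276.06 = 317763.32
Supplier B (CIF):
The CIF price already equals the CIF value: 270216.62
Import duty = 270216.62 × 5.1% = 13781.05
Buyer bears (B): 1089.86 + 118.91 + 1747.96 = 2956.73
Landed cost (B) = invoice 270216.62 + 2956.73 + duty 13781.05 = 286954.40
Difference = |317763.32 − 286954.40| = 30808.92

Supplier B is cheaper by GBP 30808.92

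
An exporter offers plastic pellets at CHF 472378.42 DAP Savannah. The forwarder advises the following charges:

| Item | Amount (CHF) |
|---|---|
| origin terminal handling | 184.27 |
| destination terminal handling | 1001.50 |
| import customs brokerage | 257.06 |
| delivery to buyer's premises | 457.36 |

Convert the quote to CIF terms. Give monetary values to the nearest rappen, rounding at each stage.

Not relevant to the conversion: origin terminal — on the seller under both DAP and CIF; already in the DAP price and stays in the CIF price. brokerage — on the buyer under both terms; not part of either seller's price.
From DAP to CIF, the seller no longer bears: destination terminal, delivery.
CIF price = 472378.42 − 1001.50 − 457.36 = 470919.56

CIF price: CHF 470919.56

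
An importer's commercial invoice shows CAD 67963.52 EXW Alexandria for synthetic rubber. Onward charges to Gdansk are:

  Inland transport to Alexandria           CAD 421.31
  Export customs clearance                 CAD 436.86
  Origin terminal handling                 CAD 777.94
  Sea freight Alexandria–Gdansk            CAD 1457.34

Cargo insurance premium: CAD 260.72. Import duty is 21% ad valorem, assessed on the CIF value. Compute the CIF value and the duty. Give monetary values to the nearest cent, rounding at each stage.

CIF value: CAD 71317.69; import duty: CAD 14976.71

CIF = EXW price + pre-shipment costs + freight + insurance
CIF = 67963.52 + 421.31 + 436.86 + 777.94 + 1457.34 + 260.72 = 71317.69
Import duty = 71317.69 × 21% = 14976.71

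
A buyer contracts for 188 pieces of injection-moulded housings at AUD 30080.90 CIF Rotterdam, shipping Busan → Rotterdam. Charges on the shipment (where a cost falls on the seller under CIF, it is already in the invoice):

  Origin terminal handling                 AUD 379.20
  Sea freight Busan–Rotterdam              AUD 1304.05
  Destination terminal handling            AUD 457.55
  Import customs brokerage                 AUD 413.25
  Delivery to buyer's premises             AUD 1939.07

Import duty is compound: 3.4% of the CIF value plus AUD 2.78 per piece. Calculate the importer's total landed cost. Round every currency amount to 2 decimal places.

Total landed cost: AUD 34436.16

CIF: the seller pays costs through ocean freight and marine insurance to the destination port.
Already in the invoice (seller's account under CIF): origin terminal, freight — exclude.
The CIF price already equals the CIF value: 30080.90
Ad valorem component: 30080.90 × 3.4% = 1022.75
Specific component: 188 × 2.78 = 522.64
Import duty = 1022.75 + 522.64 = 1545.39
Buyer bears: destination terminal 457.55 + brokerage 413.25 + delivery 1939.07 + duty 1545.39 = 4355.26
Landed cost = invoice 30080.90 + 4355.26 = 34436.16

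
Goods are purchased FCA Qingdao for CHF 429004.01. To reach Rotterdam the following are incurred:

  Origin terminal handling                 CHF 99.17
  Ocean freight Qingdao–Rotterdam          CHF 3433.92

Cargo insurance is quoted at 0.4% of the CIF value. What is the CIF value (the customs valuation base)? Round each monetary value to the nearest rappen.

Let C be the CIF value. C = FCA price + pre-shipment costs + freight + 0.4% × C
C − 0.4% × C = 429004.01 + 99.17 + 3433.92
0.996 × C = 432537.10
C = 432537.10 / 0.996 = 434274.20
Insurance premium = 0.4% × 434274.20 = 1737.10

CIF value: CHF 434274.20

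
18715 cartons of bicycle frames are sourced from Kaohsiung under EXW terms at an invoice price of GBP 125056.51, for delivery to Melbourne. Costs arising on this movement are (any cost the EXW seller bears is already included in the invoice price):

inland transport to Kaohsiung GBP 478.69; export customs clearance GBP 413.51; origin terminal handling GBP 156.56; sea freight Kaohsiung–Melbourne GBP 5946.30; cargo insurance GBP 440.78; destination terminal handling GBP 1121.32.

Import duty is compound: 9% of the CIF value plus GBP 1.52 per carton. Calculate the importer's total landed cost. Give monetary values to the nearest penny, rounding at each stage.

EXW: the seller makes goods available at their premises; the buyer bears all onward costs.
CIF value = EXW price + inland to port + export clearance + origin terminal + freight + insurance = 125056.51 + 478.69 + 413.51 + 156.56 + 5946.30 + 440.78 = 132492.35
Ad valorem component: 132492.35 × 9% = 11924.31
Specific component: 18715 × 1.52 = 28446.80
Import duty = 11924.31 + 28446.80 = 40371.11
Buyer bears: inland to port 478.69 + export clearance 413.51 + origin terminal 156.56 + freight 5946.30 + insurance 440.78 + destination terminal 1121.32 + duty 40371.11 = 48928.27
Landed cost = invoice 125056.51 + 48928.27 = 173984.78

Total landed cost: GBP 173984.78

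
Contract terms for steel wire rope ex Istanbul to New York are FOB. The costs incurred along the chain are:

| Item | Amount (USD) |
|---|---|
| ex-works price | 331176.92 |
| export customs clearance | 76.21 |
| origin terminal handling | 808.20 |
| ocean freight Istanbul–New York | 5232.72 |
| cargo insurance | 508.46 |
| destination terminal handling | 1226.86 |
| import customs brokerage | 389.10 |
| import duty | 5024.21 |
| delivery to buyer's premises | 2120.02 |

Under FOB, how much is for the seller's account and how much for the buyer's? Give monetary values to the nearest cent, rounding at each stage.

Seller: USD 332061.33; buyer: USD 14501.37

FOB: the seller bears costs until goods are on board at the origin port; the buyer bears freight, insurance and all costs thereafter.
Seller's account: goods 331176.92 + export clearance 76.21 + origin terminal 808.20 = 332061.33
Buyer's account: freight 5232.72 + insurance 508.46 + destination terminal 1226.86 + brokerage 389.10 + duty 5024.21 + delivery 2120.02 = 14501.37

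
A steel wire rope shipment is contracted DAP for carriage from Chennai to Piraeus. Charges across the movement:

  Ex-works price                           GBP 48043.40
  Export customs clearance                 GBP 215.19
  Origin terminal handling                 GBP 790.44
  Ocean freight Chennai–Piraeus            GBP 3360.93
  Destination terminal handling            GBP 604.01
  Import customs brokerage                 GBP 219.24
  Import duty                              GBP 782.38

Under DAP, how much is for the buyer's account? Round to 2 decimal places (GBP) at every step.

DAP: the seller bears all costs to the named destination except import duty and clearance.
Seller's account: goods 48043.40 + export clearance 215.19 + origin terminal 790.44 + freight 3360.93 + destination terminal 604.01 = 53013.97
Buyer's account: brokerage 219.24 + duty 782.38 = 1001.62

Buyer's account: GBP 1001.62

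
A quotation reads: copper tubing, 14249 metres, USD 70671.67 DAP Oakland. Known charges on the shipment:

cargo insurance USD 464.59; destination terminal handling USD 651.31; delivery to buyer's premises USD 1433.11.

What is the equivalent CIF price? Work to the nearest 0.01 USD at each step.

CIF price: USD 68587.25

Not relevant to the conversion: insurance — on the seller under both DAP and CIF; already in the DAP price and stays in the CIF price.
From DAP to CIF, the seller no longer bears: destination terminal, delivery.
CIF price = 70671.67 − 651.31 − 1433.11 = 68587.25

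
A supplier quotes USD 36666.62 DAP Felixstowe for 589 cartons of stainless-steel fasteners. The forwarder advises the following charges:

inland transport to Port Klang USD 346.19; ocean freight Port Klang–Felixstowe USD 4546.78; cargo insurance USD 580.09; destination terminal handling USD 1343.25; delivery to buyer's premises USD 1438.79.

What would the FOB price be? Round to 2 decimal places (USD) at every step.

FOB price: USD 28757.71

Not relevant to the conversion: inland to port — on the seller under both DAP and FOB; already in the DAP price and stays in the FOB price.
From DAP to FOB, the seller no longer bears: freight, insurance, destination terminal, delivery.
FOB price = 36666.62 − 4546.78 − 580.09 − 1343.25 − 1438.79 = 28757.71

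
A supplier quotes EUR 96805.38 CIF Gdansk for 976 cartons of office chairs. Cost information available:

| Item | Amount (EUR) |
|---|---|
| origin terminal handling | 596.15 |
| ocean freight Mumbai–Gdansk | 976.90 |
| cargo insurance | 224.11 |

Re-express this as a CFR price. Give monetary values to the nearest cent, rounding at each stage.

Not relevant to the conversion: origin terminal, freight — on the seller under both CIF and CFR; already in the CIF price and stays in the CFR price.
From CIF to CFR, the seller no longer bears: insurance.
CFR price = 96805.38 − 224.11 = 96581.27

CFR price: EUR 96581.27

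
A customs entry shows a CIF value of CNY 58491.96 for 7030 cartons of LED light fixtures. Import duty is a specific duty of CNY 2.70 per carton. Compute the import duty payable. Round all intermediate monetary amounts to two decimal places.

Import duty: CNY 18981.00

Import duty = 7030 × 2.70 = 18981.00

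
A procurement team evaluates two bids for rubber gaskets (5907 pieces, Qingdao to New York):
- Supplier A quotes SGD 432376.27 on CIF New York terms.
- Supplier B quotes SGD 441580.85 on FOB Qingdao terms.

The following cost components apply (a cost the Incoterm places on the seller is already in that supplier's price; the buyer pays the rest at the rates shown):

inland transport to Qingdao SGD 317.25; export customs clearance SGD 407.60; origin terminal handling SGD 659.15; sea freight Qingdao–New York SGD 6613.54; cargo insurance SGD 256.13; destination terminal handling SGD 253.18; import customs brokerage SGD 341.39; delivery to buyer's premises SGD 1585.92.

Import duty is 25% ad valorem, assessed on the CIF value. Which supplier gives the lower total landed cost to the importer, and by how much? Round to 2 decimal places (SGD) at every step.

Supplier A is cheaper by SGD 20092.81

Supplier A (CIF):
The CIF price already equals the CIF value: 432376.27
Import duty = 432376.27 × 25% = 108094.07
Buyer bears (A): 253.18 + 341.39 + 1585.92 = 2180.49
Landed cost (A) = invoice 432376.27 + 2180.49 + duty 108094.07 = 542650.83
Supplier B (FOB):
CIF value = FOB price + freight + insurance = 441580.85 + 6613.54 + 256.13 = 448450.52
Import duty = 448450.52 × 25% = 112112.63
Buyer bears (B): 6613.54 + 256.13 + 253.18 + 341.39 + 1585.92 = 9050.16
Landed cost (B) = invoice 441580.85 + 9050.16 + duty 112112.63 = 562743.64
Difference = |542650.83 − 562743.64| = 20092.81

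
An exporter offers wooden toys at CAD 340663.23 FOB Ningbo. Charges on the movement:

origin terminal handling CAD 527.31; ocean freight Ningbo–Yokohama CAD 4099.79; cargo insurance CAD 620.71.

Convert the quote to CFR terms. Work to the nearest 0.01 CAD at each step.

CFR price: CAD 344763.02

Not relevant to the conversion: origin terminal — on the seller under both FOB and CFR; already in the FOB price and stays in the CFR price. insurance — on the buyer under both terms; not part of either seller's price.
From FOB to CFR, the seller additionally bears: freight.
CFR price = 340663.23 + 4099.79 = 344763.02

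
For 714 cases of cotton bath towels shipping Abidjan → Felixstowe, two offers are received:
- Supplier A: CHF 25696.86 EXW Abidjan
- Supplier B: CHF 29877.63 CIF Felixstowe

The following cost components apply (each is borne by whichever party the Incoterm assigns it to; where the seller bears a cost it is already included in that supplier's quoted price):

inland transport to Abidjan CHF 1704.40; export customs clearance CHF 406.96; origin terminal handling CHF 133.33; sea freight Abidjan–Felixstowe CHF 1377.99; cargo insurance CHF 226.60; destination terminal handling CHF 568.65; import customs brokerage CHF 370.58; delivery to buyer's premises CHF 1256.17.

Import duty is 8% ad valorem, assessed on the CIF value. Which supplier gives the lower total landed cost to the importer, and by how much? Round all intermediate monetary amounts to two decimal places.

Supplier A (EXW):
CIF value = EXW price + inland to port + export clearance + origin terminal + freight + insurance = 25696.86 + 1704.40 + 406.96 + 133.33 + 1377.99 + 226.60 = 29546.14
Import duty = 29546.14 × 8% = 2363.69
Buyer bears (A): 1704.40 + 406.96 + 133.33 + 1377.99 + 226.60 + 568.65 + 370.58 + 1256.17 = 6044.68
Landed cost (A) = invoice 25696.86 + 6044.68 + duty 2363.69 = 34105.23
Supplier B (CIF):
The CIF price already equals the CIF value: 29877.63
Import duty = 29877.63 × 8% = 2390.21
Buyer bears (B): 568.65 + 370.58 + 1256.17 = 2195.40
Landed cost (B) = invoice 29877.63 + 2195.40 + duty 2390.21 = 34463.24
Difference = |34105.23 − 34463.24| = 358.01

Supplier A is cheaper by CHF 358.01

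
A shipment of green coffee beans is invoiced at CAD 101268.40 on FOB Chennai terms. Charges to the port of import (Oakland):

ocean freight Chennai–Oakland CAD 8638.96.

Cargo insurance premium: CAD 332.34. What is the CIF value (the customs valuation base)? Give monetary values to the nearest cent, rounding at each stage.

CIF = FOB price + freight + insurance
CIF = 101268.40 + 8638.96 + 332.34 = 110239.70

CIF value: CAD 110239.70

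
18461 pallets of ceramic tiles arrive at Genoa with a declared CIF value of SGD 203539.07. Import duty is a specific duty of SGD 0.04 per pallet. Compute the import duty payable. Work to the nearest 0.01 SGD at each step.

Import duty = 18461 × 0.04 = 738.44

Import duty: SGD 738.44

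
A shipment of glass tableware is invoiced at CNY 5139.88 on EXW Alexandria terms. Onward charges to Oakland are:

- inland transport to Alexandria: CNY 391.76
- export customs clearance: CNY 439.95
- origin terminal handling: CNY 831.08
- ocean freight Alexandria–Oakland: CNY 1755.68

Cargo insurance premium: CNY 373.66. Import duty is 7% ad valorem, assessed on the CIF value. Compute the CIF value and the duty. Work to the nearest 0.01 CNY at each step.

CIF = EXW price + pre-shipment costs + freight + insurance
CIF = 5139.88 + 391.76 + 439.95 + 831.08 + 1755.68 + 373.66 = 8932.01
Import duty = 8932.01 × 7% = 625.24

CIF value: CNY 8932.01; import duty: CNY 625.24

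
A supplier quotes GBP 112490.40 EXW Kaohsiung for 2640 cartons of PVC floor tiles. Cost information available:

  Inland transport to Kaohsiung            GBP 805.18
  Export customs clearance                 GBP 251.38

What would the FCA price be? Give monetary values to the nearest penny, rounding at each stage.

FCA price: GBP 113546.96

From EXW to FCA, the seller additionally bears: inland to port, export clearance.
FCA price = 112490.40 + 805.18 + 251.38 = 113546.96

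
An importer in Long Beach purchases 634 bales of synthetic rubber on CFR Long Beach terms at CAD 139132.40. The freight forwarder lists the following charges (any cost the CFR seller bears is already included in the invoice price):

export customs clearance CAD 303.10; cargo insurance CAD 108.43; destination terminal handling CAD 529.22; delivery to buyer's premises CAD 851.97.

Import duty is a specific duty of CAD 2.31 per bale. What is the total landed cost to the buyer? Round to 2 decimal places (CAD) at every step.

CFR: the seller pays costs through ocean freight to the destination port, but not insurance.
Already in the invoice (seller's account under CFR): export clearance — exclude.
CIF value = CFR price + insurance = 139132.40 + 108.43 = 139240.83
Import duty = 634 × 2.31 = 1464.54
Buyer bears: insurance 108.43 + destination terminal 529.22 + delivery 851.97 + duty 1464.54 = 2954.16
Landed cost = invoice 139132.40 + 2954.16 = 142086.56

Total landed cost: CAD 142086.56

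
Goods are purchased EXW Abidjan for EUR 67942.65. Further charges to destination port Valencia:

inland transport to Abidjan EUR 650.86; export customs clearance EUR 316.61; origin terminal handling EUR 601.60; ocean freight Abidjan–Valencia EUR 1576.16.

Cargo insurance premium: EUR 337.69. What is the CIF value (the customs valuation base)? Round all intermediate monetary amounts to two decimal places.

CIF = EXW price + pre-shipment costs + freight + insurance
CIF = 67942.65 + 650.86 + 316.61 + 601.60 + 1576.16 + 337.69 = 71425.57

CIF value: EUR 71425.57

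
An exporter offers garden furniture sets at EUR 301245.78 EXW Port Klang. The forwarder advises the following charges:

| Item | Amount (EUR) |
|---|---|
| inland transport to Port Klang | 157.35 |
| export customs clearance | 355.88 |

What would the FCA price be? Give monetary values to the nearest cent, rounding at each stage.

FCA price: EUR 301759.01

From EXW to FCA, the seller additionally bears: inland to port, export clearance.
FCA price = 301245.78 + 157.35 + 355.88 = 301759.01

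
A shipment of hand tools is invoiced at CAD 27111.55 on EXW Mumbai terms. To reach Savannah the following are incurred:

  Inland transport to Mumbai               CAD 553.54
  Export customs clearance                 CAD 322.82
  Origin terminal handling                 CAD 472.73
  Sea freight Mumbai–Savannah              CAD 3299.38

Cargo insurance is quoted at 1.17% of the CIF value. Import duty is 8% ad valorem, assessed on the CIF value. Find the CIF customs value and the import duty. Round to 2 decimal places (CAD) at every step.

CIF value: CAD 32136.01; import duty: CAD 2570.88

Let C be the CIF value. C = EXW price + pre-shipment costs + freight + 1.17% × C
C − 1.17% × C = 27111.55 + 553.54 + 322.82 + 472.73 + 3299.38
0.9883 × C = 31760.02
C = 31760.02 / 0.9883 = 32136.01
Insurance premium = 1.17% × 32136.01 = 375.99
Import duty = 32136.01 × 8% = 2570.88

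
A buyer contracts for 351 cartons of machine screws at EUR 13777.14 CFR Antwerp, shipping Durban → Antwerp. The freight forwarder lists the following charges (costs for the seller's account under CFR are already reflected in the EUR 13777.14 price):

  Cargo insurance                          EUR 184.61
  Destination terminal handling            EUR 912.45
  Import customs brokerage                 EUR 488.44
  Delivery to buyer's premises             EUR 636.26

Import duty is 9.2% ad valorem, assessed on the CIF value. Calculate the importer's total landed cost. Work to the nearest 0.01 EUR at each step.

CFR: the seller pays costs through ocean freight to the destination port, but not insurance.
CIF value = CFR price + insurance = 13777.14 + 184.61 = 13961.75
Import duty = 13961.75 × 9.2% = 1284.48
Buyer bears: insurance 184.61 + destination terminal 912.45 + brokerage 488.44 + delivery 636.26 + duty 1284.48 = 3506.24
Landed cost = invoice 13777.14 + 3506.24 = 17283.38

Total landed cost: EUR 17283.38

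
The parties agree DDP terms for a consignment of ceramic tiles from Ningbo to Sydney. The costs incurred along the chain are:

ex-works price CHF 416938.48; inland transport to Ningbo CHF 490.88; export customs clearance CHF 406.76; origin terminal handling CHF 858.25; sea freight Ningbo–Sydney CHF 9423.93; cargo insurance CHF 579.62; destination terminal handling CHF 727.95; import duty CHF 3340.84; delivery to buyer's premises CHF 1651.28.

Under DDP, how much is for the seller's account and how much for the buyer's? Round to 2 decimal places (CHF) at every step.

Seller: CHF 434417.99; buyer: CHF 0.00

DDP: the seller bears all costs including import duty.
Seller's account: goods 416938.48 + inland to port 490.88 + export clearance 406.76 + origin terminal 858.25 + freight 9423.93 + insurance 579.62 + destination terminal 727.95 + duty 3340.84 + delivery 1651.28 = 434417.99
Buyer's account: 0.00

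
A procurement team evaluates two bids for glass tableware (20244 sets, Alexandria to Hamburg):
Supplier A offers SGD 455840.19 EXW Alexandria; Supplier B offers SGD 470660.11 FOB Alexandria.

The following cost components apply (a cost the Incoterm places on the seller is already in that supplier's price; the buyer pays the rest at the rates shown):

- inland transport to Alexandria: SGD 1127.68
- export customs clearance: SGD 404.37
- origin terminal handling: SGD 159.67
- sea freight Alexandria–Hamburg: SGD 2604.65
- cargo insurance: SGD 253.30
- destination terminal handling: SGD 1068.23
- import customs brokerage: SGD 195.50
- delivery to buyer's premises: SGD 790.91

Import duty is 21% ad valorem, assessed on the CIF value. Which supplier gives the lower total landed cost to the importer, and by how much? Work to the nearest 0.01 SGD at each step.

Supplier A (EXW):
CIF value = EXW price + inland to port + export clearance + origin terminal + freight + insurance = 455840.19 + 1127.68 + 404.37 + 159.67 + 2604.65 + 253.30 = 460389.86
Import duty = 460389.86 × 21% = 96681.87
Buyer bears (A): 1127.68 + 404.37 + 159.67 + 2604.65 + 253.30 + 1068.23 + 195.50 + 790.91 = 6604.31
Landed cost (A) = invoice 455840.19 + 6604.31 + duty 96681.87 = 559126.37
Supplier B (FOB):
CIF value = FOB price + freight + insurance = 470660.11 + 2604.65 + 253.30 = 473518.06
Import duty = 473518.06 × 21% = 99438.79
Buyer bears (B): 2604.65 + 253.30 + 1068.23 + 195.50 + 790.91 = 4912.59
Landed cost (B) = invoice 470660.11 + 4912.59 + duty 99438.79 = 575011.49
Difference = |559126.37 − 575011.49| = 15885.12

Supplier A is cheaper by SGD 15885.12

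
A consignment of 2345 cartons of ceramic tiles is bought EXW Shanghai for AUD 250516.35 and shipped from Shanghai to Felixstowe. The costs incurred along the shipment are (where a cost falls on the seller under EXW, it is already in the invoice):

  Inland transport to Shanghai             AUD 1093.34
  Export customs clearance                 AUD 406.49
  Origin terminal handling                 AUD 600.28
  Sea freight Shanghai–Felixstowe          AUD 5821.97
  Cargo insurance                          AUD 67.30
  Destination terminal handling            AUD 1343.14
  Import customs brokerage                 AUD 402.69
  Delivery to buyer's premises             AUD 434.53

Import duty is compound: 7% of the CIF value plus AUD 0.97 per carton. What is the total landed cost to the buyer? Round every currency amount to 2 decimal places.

EXW: the seller makes goods available at their premises; the buyer bears all onward costs.
CIF value = EXW price + inland to port + export clearance + origin terminal + freight + insurance = 250516.35 + 1093.34 + 406.49 + 600.28 + 5821.97 + 67.30 = 258505.73
Ad valorem component: 258505.73 × 7% = 18095.40
Specific component: 2345 × 0.97 = 2274.65
Import duty = 18095.40 + 2274.65 = 20370.05
Buyer bears: inland to port 1093.34 + export clearance 406.49 + origin terminal 600.28 + freight 5821.97 + insurance 67.30 + destination terminal 1343.14 + brokerage 402.69 + delivery 434.53 + duty 20370.05 = 30539.79
Landed cost = invoice 250516.35 + 30539.79 = 281056.14

Total landed cost: AUD 281056.14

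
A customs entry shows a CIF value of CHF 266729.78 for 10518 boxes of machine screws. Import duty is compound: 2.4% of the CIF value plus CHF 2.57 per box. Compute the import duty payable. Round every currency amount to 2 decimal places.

Ad valorem component: 266729.78 × 2.4% = 6401.51
Specific component: 10518 × 2.57 = 27031.26
Import duty = 6401.51 + 27031.26 = 33432.77

Import duty: CHF 33432.77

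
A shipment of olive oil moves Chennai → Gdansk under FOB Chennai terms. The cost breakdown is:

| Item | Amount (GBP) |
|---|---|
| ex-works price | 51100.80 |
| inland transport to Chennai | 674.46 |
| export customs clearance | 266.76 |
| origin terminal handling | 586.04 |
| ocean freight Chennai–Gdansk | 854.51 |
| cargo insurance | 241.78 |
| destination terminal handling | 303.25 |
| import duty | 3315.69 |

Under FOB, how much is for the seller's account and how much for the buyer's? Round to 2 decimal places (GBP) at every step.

FOB: the seller bears costs until goods are on board at the origin port; the buyer bears freight, insurance and all costs thereafter.
Seller's account: goods 51100.80 + inland to port 674.46 + export clearance 266.76 + origin terminal 586.04 = 52628.06
Buyer's account: freight 854.51 + insurance 241.78 + destination terminal 303.25 + duty 3315.69 = 4715.23

Seller: GBP 52628.06; buyer: GBP 4715.23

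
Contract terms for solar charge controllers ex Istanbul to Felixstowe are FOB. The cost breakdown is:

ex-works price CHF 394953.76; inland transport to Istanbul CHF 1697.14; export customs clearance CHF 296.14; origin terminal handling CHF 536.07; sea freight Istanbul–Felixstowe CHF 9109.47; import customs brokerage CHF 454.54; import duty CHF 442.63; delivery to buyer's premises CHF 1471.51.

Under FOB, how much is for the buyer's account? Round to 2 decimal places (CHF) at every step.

FOB: the seller bears costs until goods are on board at the origin port; the buyer bears freight, insurance and all costs thereafter.
Seller's account: goods 394953.76 + inland to port 1697.14 + export clearance 296.14 + origin terminal 536.07 = 397483.11
Buyer's account: freight 9109.47 + brokerage 454.54 + duty 442.63 + delivery 1471.51 = 11478.15

Buyer's account: CHF 11478.15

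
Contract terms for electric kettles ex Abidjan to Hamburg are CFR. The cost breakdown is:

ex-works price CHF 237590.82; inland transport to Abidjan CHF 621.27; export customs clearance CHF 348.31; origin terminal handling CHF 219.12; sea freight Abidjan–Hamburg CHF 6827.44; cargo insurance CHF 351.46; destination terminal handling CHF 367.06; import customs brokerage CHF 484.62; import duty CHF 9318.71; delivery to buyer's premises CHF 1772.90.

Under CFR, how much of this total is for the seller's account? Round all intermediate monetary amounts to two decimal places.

Seller's account: CHF 245606.96

CFR: the seller pays costs through ocean freight to the destination port, but not insurance.
Seller's account: goods 237590.82 + inland to port 621.27 + export clearance 348.31 + origin terminal 219.12 + freight 6827.44 = 245606.96
Buyer's account: insurance 351.46 + destination terminal 367.06 + brokerage 484.62 + duty 9318.71 + delivery 1772.90 = 12294.75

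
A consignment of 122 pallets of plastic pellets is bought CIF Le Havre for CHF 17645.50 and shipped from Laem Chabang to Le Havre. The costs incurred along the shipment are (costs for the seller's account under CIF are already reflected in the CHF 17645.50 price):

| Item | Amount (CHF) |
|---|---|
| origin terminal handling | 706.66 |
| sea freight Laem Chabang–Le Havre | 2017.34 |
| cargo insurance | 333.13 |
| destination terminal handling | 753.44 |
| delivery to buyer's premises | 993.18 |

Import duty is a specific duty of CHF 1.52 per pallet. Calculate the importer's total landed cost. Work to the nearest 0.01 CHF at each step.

CIF: the seller pays costs through ocean freight and marine insurance to the destination port.
Already in the invoice (seller's account under CIF): origin terminal, freight, insurance — exclude.
The CIF price already equals the CIF value: 17645.50
Import duty = 122 × 1.52 = 185.44
Buyer bears: destination terminal 753.44 + delivery 993.18 + duty 185.44 = 1932.06
Landed cost = invoice 17645.50 + 1932.06 = 19577.56

Total landed cost: CHF 19577.56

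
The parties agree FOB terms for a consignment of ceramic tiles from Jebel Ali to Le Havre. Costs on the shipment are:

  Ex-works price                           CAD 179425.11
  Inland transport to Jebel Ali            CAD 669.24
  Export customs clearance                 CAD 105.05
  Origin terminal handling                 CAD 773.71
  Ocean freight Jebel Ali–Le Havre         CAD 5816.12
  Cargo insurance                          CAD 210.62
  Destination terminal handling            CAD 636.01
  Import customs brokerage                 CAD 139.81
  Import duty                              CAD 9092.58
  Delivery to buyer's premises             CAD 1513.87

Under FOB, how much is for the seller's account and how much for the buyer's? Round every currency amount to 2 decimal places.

FOB: the seller bears costs until goods are on board at the origin port; the buyer bears freight, insurance and all costs thereafter.
Seller's account: goods 179425.11 + inland to port 669.24 + export clearance 105.05 + origin terminal 773.71 = 180973.11
Buyer's account: freight 5816.12 + insurance 210.62 + destination terminal 636.01 + brokerage 139.81 + duty 9092.58 + delivery 1513.87 = 17409.01

Seller: CAD 180973.11; buyer: CAD 17409.01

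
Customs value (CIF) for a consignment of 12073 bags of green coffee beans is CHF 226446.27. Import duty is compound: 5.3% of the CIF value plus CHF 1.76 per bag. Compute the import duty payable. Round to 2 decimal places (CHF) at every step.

Import duty: CHF 33250.13

Ad valorem component: 226446.27 × 5.3% = 12001.65
Specific component: 12073 × 1.76 = 21248.48
Import duty = 12001.65 + 21248.48 = 33250.13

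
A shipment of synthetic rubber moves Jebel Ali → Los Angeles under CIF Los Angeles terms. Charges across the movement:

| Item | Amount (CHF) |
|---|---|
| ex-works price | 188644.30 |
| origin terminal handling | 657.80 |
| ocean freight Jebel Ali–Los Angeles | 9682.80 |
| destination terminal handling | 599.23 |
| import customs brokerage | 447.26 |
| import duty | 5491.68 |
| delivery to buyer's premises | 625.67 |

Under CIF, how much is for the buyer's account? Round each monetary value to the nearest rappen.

Buyer's account: CHF 7163.84

CIF: the seller pays costs through ocean freight and marine insurance to the destination port.
Seller's account: goods 188644.30 + origin terminal 657.80 + freight 9682.80 = 198984.90
Buyer's account: destination terminal 599.23 + brokerage 447.26 + duty 5491.68 + delivery 625.67 = 7163.84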